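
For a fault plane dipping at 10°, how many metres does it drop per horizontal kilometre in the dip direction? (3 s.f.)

176 m

drop per km = 1000 × tan 10° = 1000 × 0.1763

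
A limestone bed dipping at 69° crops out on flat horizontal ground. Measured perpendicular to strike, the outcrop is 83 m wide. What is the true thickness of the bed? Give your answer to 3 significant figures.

True thickness t = w · sin(dip) = 83 × sin 69°
t = 83 × 0.9336 = 77.487 m

77.5 m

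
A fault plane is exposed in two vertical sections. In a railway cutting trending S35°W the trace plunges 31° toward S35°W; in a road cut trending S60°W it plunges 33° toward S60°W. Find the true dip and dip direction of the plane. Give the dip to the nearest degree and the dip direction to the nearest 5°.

true dip 33°, dip direction 235°

Represent each trace as a vector plunging at its apparent dip toward its trend (east-north-up frame): v₁ = (-0.492, -0.702, -0.515), v₂ = (-0.726, -0.419, -0.545).
The plane normal is n = v₁ × v₂ ∝ (-0.166, -0.106, 0.304).
tan δ = √(n_x²+n_y²)/n_z = 0.197/0.304, so δ = 33.0°.
The horizontal component of n points toward azimuth atan2(n_x, n_y) = 237°, the dip direction.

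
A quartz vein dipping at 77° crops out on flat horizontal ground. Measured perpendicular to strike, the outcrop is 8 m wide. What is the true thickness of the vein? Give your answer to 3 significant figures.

True thickness t = w · sin(dip) = 8 × sin 77°
t = 8 × 0.9744 = 7.795 m

7.79 m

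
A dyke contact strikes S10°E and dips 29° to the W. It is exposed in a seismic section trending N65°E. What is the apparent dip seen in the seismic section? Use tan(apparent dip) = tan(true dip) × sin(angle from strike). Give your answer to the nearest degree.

28°

The strike is S10°E and the section trends N65°E; the acute angle between them is β = 75°.
tan(apparent dip) = tan 29° · sin 75° = 0.5354
α = arctan(0.5354) = 28.17°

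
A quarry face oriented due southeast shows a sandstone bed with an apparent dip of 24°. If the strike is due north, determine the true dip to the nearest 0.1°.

32.2°

The section is 45° from the strike.
tan δ = tan α / sin β = tan 24° / sin 45° = 0.4452 / 0.7071 = 0.6296
true dip = arctan 0.6296 = 32.20°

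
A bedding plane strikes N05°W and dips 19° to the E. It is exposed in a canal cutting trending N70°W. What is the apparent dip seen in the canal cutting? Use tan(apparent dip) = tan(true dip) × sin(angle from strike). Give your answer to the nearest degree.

17°

The section lies 65° from the strike.
tan α = tan 19° × sin 65° = 0.3443 × 0.9063 = 0.3121
apparent dip = arctan 0.3121 = 17.33°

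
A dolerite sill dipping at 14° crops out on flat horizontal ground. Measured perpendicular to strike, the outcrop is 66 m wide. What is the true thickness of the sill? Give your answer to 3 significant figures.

16.0 m

True thickness t = w · sin(dip) = 66 × sin 14°
t = 66 × 0.2419 = 15.967 m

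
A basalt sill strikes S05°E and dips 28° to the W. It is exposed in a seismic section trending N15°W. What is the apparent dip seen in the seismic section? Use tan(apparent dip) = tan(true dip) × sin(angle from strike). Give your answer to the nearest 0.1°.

The strike is S05°E and the section trends N15°W; the acute angle between them is β = 10°.
tan(apparent dip) = tan 28° · sin 10° = 0.0923
α = arctan(0.0923) = 5.28°

5.3°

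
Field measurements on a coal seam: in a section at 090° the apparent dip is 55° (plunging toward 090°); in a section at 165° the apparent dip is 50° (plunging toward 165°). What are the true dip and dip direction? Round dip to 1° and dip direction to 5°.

true dip 59°, dip direction 120°

Represent each trace as a vector plunging at its apparent dip toward its trend (east-north-up frame): v₁ = (0.574, 0.000, -0.819), v₂ = (0.166, -0.621, -0.766).
The plane normal is n = v₁ × v₂ ∝ (0.509, -0.303, 0.356).
Dip δ = arctan(|n_h|/n_z) = arctan(0.592/0.356) = 59.0°.
Dip direction = azimuth of (n_x, n_y) = atan2(0.509, -0.303) = 121°.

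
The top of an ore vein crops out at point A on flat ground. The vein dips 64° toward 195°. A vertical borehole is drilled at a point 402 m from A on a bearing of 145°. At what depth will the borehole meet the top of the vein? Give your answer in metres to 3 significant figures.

The hole lies 50° from the dip direction, so the down-dip offset is 402 × cos 50° = 258.40 m.
Depth = down-dip offset × tan(dip) = 258.40 × tan 64° = 258.40 × 2.0503
Depth = 529.80 m

530 m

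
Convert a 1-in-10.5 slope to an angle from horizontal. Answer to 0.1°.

tan θ = 1/10.5 = 0.0952
θ = arctan(0.0952) = 5.44°

5.4°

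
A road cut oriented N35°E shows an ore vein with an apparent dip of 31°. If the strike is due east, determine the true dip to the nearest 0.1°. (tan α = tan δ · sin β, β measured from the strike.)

β = acute angle between strike due east and section N35°E = 55°.
tan δ = tan α / sin β = tan 31° / sin 55° = 0.6009 / 0.8192 = 0.7335
δ = arctan(0.7335) = 36.26°

36.3°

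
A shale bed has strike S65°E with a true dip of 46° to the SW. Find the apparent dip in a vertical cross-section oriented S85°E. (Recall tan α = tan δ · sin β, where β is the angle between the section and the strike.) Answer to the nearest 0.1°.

19.5°

The section lies 20° from the strike.
tan α = tan 46° × sin 20° = 1.0355 × 0.3420 = 0.3542
apparent dip = arctan 0.3542 = 19.50°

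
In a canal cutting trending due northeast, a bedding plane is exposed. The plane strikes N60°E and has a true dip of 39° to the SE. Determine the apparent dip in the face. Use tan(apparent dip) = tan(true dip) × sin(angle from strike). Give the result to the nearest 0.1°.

11.8°

The strike is N60°E and the section trends due northeast; the acute angle between them is β = 15°.
tan(apparent dip) = tan 39° · sin 15° = 0.2096
α = arctan(0.2096) = 11.84°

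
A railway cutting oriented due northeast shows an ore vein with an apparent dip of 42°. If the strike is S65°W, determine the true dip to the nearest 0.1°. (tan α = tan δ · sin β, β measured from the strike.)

The section is 20° from the strike.
tan δ = tan α / sin β = tan 42° / sin 20° = 0.9004 / 0.3420 = 2.6326
δ = arctan(2.6326) = 69.20°

69.2°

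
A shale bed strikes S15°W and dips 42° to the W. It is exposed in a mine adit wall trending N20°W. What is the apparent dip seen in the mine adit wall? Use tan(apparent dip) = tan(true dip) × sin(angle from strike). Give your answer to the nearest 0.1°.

27.3°

The section lies 35° from the strike.
tan α = tan 42° × sin 35° = 0.9004 × 0.5736 = 0.5165
apparent dip = arctan 0.5165 = 27.31°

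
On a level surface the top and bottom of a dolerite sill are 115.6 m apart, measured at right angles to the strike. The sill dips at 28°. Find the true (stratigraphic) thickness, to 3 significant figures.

54.3 m

True thickness t = w · sin(dip) = 115.6 × sin 28°
t = 115.6 × 0.4695 = 54.271 m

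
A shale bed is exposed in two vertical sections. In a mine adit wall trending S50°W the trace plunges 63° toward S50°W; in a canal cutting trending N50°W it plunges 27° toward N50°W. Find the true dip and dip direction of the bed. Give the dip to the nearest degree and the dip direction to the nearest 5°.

true dip 63°, dip direction 235°

Represent each trace as a vector plunging at its apparent dip toward its trend (east-north-up frame): v₁ = (-0.348, -0.292, -0.891), v₂ = (-0.683, 0.573, -0.454).
The plane normal is n = v₁ × v₂ ∝ (-0.643, -0.450, 0.398).
tan δ = √(n_x²+n_y²)/n_z = 0.785/0.398, so δ = 63.1°.
Dip direction = azimuth of (n_x, n_y) = atan2(-0.643, -0.450) = 235°.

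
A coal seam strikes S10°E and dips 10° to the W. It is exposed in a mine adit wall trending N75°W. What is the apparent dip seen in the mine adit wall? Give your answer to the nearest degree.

9°

Angle between strike (S10°E) and section (N75°W): β = 65°.
tan(apparent dip) = tan 10° · sin 65° = 0.1598
apparent dip = arctan 0.1598 = 9.08°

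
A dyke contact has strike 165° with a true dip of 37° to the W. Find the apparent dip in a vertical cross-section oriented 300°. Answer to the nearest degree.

28°

The section lies 45° from the strike.
tan(apparent dip) = tan 37° · sin 45° = 0.5328
α = arctan(0.5328) = 28.05°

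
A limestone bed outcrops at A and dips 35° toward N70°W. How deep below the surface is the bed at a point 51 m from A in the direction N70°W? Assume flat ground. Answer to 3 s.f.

35.7 m

The hole is directly down-dip from the outcrop, so the down-dip offset is 51 m.
Depth = down-dip offset × tan(dip) = 51.00 × tan 35° = 51.00 × 0.7002
Depth = 35.71 m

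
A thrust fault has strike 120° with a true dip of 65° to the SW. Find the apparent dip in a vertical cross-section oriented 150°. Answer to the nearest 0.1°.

47.0°

Angle between strike (120°) and section (150°): β = 30°.
tan α = tan 65° × sin 30° = 2.1445 × 0.5000 = 1.0723
α = arctan(1.0723) = 47.00°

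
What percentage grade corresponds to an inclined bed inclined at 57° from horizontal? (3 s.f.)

grade % = 100 × tan 57° = 100 × 1.5399

154%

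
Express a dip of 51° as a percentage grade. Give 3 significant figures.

123%

grade % = 100 × tan 51° = 100 × 1.2349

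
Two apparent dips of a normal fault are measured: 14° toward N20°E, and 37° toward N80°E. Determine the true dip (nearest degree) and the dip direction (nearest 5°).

true dip 38°, dip direction 090°

The two traces are lines in the plane: v₁ = (sin 20°·cos 14°, cos 20°·cos 14°, −sin 14°), v₂ = (sin 80°·cos 37°, cos 80°·cos 37°, −sin 37°).
n = v₁ × v₂ = (0.515, -0.009, 0.671) (taken with n_z > 0).
tan δ = √(n_x²+n_y²)/n_z = 0.515/0.671, so δ = 37.5°.
The horizontal component of n points toward azimuth atan2(n_x, n_y) = 91°, the dip direction.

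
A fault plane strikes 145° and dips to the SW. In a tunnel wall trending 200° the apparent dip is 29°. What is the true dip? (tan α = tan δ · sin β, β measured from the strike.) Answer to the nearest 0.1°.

34.1°

The section is 55° from the strike.
tan(true dip) = tan 29° / sin 55° = 0.6767
δ = arctan(0.6767) = 34.09°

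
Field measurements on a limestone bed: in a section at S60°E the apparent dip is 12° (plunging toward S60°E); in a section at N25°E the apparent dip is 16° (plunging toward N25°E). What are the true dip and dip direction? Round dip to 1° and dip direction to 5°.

The two traces are lines in the plane: v₁ = (sin 120°·cos 12°, cos 120°·cos 12°, −sin 12°), v₂ = (sin 25°·cos 16°, cos 25°·cos 16°, −sin 16°).
Cross product v₁ × v₂ gives the pole to the plane: n ∝ (0.316, 0.149, 0.937).
True dip = arccos(n_z / |n|) = arccos(0.9370) = 20.5°.
Dip direction = atan2(0.316, 0.149) = 65° (azimuth of n's horizontal projection).

true dip 20°, dip direction 065°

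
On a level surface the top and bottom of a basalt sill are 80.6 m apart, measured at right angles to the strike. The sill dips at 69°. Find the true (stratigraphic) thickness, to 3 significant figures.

75.2 m

True thickness t = w · sin(dip) = 80.6 × sin 69°
t = 80.6 × 0.9336 = 75.247 m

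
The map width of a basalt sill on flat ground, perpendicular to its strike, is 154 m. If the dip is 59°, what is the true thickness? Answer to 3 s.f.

132 m

True thickness t = w · sin(dip) = 154 × sin 59°
t = 154 × 0.8572 = 132.004 m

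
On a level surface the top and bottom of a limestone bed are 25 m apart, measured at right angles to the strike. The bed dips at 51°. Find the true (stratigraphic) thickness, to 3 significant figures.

True thickness t = w · sin(dip) = 25 × sin 51°
t = 25 × 0.7771 = 19.429 m

19.4 m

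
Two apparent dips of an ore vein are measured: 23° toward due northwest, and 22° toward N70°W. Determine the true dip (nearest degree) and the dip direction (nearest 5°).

Each apparent-dip line lies in the plane. As unit vectors (x east, y north, z up), v₁ plunges 23°→due northwest and v₂ plunges 22°→N70°W.
The plane normal is n = v₁ × v₂ ∝ (-0.120, 0.097, 0.361).
Dip δ = arctan(|n_h|/n_z) = arctan(0.154/0.361) = 23.1°.
Dip direction = azimuth of (n_x, n_y) = atan2(-0.120, 0.097) = 309°.

true dip 23°, dip direction 310°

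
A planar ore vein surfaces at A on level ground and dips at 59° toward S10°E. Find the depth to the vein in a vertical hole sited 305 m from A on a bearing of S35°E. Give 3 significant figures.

460 m

The hole lies 25° from the dip direction, so the down-dip offset is 305 × cos 25° = 276.42 m.
Depth = down-dip offset × tan(dip) = 276.42 × tan 59° = 276.42 × 1.6643
Depth = 460.05 m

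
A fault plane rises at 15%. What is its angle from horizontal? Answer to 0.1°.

8.5°

tan θ = 15/100 = 0.1500
θ = arctan(0.1500) = 8.53°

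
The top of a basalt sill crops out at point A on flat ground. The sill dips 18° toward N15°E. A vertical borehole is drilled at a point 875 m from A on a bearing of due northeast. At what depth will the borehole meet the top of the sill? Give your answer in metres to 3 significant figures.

246 m

The hole lies 30° from the dip direction, so the down-dip offset is 875 × cos 30° = 757.77 m.
Depth = down-dip offset × tan(dip) = 757.77 × tan 18° = 757.77 × 0.3249
Depth = 246.22 m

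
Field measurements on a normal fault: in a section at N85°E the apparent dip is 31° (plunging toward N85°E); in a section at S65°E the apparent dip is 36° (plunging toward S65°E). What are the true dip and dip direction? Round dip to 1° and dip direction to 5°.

The two traces are lines in the plane: v₁ = (sin 85°·cos 31°, cos 85°·cos 31°, −sin 31°), v₂ = (sin 115°·cos 36°, cos 115°·cos 36°, −sin 36°).
n = v₁ × v₂ = (0.220, -0.124, 0.347) (taken with n_z > 0).
tan δ = √(n_x²+n_y²)/n_z = 0.253/0.347, so δ = 36.1°.
Dip direction = atan2(0.220, -0.124) = 119° (azimuth of n's horizontal projection).

true dip 36°, dip direction 120°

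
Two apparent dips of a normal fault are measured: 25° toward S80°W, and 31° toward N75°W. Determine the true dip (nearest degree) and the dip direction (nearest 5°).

Represent each trace as a vector plunging at its apparent dip toward its trend (east-north-up frame): v₁ = (-0.893, -0.157, -0.423), v₂ = (-0.828, 0.222, -0.515).
The plane normal is n = v₁ × v₂ ∝ (-0.175, 0.110, 0.328).
Dip δ = arctan(|n_h|/n_z) = arctan(0.206/0.328) = 32.2°.
The horizontal component of n points toward azimuth atan2(n_x, n_y) = 302°, the dip direction.

true dip 32°, dip direction 300°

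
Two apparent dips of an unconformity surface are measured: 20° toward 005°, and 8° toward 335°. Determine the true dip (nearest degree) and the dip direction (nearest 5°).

Each apparent-dip line lies in the plane. As unit vectors (x east, y north, z up), v₁ plunges 20°→005° and v₂ plunges 8°→335°.
The plane normal is n = v₁ × v₂ ∝ (0.177, 0.155, 0.465).
tan δ = √(n_x²+n_y²)/n_z = 0.235/0.465, so δ = 26.8°.
The horizontal component of n points toward azimuth atan2(n_x, n_y) = 49°, the dip direction.

true dip 27°, dip direction 050°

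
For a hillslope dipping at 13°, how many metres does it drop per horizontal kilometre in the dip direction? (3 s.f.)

drop per km = 1000 × tan 13° = 1000 × 0.2309

231 m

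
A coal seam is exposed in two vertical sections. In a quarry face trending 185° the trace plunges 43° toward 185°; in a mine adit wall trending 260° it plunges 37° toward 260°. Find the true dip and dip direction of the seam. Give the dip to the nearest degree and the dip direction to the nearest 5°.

Each apparent-dip line lies in the plane. As unit vectors (x east, y north, z up), v₁ plunges 43°→185° and v₂ plunges 37°→260°.
The plane normal is n = v₁ × v₂ ∝ (-0.344, -0.498, 0.564).
True dip = arccos(n_z / |n|) = arccos(0.6819) = 47.0°.
Dip direction = atan2(-0.344, -0.498) = 215° (azimuth of n's horizontal projection).

true dip 47°, dip direction 215°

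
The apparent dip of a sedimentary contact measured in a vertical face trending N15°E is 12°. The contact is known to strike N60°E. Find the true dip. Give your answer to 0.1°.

16.7°

β = acute angle between strike N60°E and section N15°E = 45°.
tan δ = tan α / sin β = tan 12° / sin 45° = 0.2126 / 0.7071 = 0.3006
true dip = arctan 0.3006 = 16.73°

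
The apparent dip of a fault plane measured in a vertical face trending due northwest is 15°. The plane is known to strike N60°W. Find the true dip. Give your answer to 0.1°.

46.0°

β = acute angle between strike N60°W and section due northwest = 15°.
tan δ = tan α / sin β = tan 15° / sin 15° = 0.2679 / 0.2588 = 1.0353
true dip = arctan 1.0353 = 45.99°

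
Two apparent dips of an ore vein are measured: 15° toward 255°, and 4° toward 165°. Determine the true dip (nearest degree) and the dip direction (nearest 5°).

Represent each trace as a vector plunging at its apparent dip toward its trend (east-north-up frame): v₁ = (-0.933, -0.250, -0.259), v₂ = (0.258, -0.964, -0.070).
The plane normal is n = v₁ × v₂ ∝ (-0.232, -0.132, 0.964).
Dip δ = arctan(|n_h|/n_z) = arctan(0.267/0.964) = 15.5°.
The horizontal component of n points toward azimuth atan2(n_x, n_y) = 240°, the dip direction.

true dip 15°, dip direction 240°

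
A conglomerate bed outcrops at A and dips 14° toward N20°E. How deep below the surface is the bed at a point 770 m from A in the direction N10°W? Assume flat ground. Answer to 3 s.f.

166 m

The hole lies 30° from the dip direction, so the down-dip offset is 770 × cos 30° = 666.84 m.
Depth = down-dip offset × tan(dip) = 666.84 × tan 14° = 666.84 × 0.2493
Depth = 166.26 m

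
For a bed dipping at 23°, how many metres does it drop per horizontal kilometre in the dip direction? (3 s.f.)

424 m

drop per km = 1000 × tan 23° = 1000 × 0.4245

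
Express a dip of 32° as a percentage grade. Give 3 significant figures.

62.5%

grade % = 100 × tan 32° = 100 × 0.6249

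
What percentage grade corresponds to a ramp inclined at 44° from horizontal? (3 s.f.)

grade % = 100 × tan 44° = 100 × 0.9657

96.6%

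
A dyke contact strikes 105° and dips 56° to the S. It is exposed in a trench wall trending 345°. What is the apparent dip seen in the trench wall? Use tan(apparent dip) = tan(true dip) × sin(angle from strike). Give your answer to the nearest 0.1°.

52.1°

The section lies 60° from the strike.
tan(apparent dip) = tan 56° · sin 60° = 1.2839
α = arctan(1.2839) = 52.09°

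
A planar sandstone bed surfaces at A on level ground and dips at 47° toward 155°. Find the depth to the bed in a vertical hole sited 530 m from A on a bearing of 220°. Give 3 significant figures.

240 m

The hole lies 65° from the dip direction, so the down-dip offset is 530 × cos 65° = 223.99 m.
Depth = down-dip offset × tan(dip) = 223.99 × tan 47° = 223.99 × 1.0724
Depth = 240.20 m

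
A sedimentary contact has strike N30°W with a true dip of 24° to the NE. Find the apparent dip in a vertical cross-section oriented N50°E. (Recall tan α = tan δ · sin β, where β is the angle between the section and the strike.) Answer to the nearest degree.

24°

The section lies 80° from the strike.
tan α = tan 24° × sin 80° = 0.4452 × 0.9848 = 0.4385
α = arctan(0.4385) = 23.68°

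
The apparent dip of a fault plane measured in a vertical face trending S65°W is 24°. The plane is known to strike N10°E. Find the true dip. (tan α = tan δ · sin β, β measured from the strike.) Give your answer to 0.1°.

28.5°

β = acute angle between strike N10°E and section S65°W = 55°.
tan δ = tan α / sin β = tan 24° / sin 55° = 0.4452 / 0.8192 = 0.5435
δ = arctan(0.5435) = 28.53°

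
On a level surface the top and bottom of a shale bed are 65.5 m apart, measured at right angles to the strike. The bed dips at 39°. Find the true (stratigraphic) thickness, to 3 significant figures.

41.2 m

True thickness t = w · sin(dip) = 65.5 × sin 39°
t = 65.5 × 0.6293 = 41.220 m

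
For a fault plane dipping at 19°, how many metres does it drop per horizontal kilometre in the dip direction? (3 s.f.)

drop per km = 1000 × tan 19° = 1000 × 0.3443

344 m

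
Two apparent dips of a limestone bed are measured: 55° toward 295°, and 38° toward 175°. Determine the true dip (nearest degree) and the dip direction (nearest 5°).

true dip 66°, dip direction 245°

The two traces are lines in the plane: v₁ = (sin 295°·cos 55°, cos 295°·cos 55°, −sin 55°), v₂ = (sin 175°·cos 38°, cos 175°·cos 38°, −sin 38°).
Cross product v₁ × v₂ gives the pole to the plane: n ∝ (-0.792, -0.376, 0.391).
True dip = arccos(n_z / |n|) = arccos(0.4075) = 66.0°.
Dip direction = atan2(-0.792, -0.376) = 245° (azimuth of n's horizontal projection).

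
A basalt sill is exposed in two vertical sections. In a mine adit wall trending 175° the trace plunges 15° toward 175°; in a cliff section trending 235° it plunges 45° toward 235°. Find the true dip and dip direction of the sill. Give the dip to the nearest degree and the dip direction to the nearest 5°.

true dip 46°, dip direction 250°

The two traces are lines in the plane: v₁ = (sin 175°·cos 15°, cos 175°·cos 15°, −sin 15°), v₂ = (sin 235°·cos 45°, cos 235°·cos 45°, −sin 45°).
Cross product v₁ × v₂ gives the pole to the plane: n ∝ (-0.575, -0.209, 0.592).
tan δ = √(n_x²+n_y²)/n_z = 0.612/0.592, so δ = 46.0°.
Dip direction = azimuth of (n_x, n_y) = atan2(-0.575, -0.209) = 250°.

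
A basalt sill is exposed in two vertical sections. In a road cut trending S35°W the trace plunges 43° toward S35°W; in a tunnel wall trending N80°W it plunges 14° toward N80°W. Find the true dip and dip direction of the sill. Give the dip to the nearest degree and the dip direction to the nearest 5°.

Each apparent-dip line lies in the plane. As unit vectors (x east, y north, z up), v₁ plunges 43°→S35°W and v₂ plunges 14°→N80°W.
n = v₁ × v₂ = (-0.260, -0.550, 0.643) (taken with n_z > 0).
tan δ = √(n_x²+n_y²)/n_z = 0.608/0.643, so δ = 43.4°.
Dip direction = azimuth of (n_x, n_y) = atan2(-0.260, -0.550) = 205°.

true dip 43°, dip direction 205°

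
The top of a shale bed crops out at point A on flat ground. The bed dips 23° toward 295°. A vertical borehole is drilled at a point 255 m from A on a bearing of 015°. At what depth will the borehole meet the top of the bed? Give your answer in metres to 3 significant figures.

The hole lies 80° from the dip direction, so the down-dip offset is 255 × cos 80° = 44.28 m.
Depth = down-dip offset × tan(dip) = 44.28 × tan 23° = 44.28 × 0.4245
Depth = 18.80 m

18.8 m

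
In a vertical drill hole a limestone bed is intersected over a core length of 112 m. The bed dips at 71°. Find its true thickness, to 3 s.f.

True thickness t = h · cos(dip) = 112 × cos 71°
t = 112 × 0.3256 = 36.464 m

36.5 m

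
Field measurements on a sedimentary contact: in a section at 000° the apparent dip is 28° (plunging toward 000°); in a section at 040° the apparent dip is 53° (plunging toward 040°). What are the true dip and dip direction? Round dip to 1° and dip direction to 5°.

Represent each trace as a vector plunging at its apparent dip toward its trend (east-north-up frame): v₁ = (0.000, 0.883, -0.469), v₂ = (0.387, 0.461, -0.799).
The plane normal is n = v₁ × v₂ ∝ (0.489, 0.182, 0.342).
True dip = arccos(n_z / |n|) = arccos(0.5480) = 56.8°.
The horizontal component of n points toward azimuth atan2(n_x, n_y) = 70°, the dip direction.

true dip 57°, dip direction 070°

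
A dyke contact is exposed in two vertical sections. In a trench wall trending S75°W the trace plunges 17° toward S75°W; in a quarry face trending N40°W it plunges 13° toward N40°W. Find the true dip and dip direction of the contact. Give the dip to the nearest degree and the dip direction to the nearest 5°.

The two traces are lines in the plane: v₁ = (sin 255°·cos 17°, cos 255°·cos 17°, −sin 17°), v₂ = (sin 320°·cos 13°, cos 320°·cos 13°, −sin 13°).
Cross product v₁ × v₂ gives the pole to the plane: n ∝ (-0.274, 0.025, 0.844).
Dip δ = arctan(|n_h|/n_z) = arctan(0.275/0.844) = 18.0°.
The horizontal component of n points toward azimuth atan2(n_x, n_y) = 275°, the dip direction.

true dip 18°, dip direction 275°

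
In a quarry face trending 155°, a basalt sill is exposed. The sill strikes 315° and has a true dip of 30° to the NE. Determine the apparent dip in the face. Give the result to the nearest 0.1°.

11.2°

The section lies 20° from the strike.
tan α = tan 30° × sin 20° = 0.5774 × 0.3420 = 0.1975
apparent dip = arctan 0.1975 = 11.17°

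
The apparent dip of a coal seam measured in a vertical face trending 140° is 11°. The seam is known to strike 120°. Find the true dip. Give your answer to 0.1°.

β = acute angle between strike 120° and section 140° = 20°.
tan δ = tan α / sin β = tan 11° / sin 20° = 0.1944 / 0.3420 = 0.5683
true dip = arctan 0.5683 = 29.61°

29.6°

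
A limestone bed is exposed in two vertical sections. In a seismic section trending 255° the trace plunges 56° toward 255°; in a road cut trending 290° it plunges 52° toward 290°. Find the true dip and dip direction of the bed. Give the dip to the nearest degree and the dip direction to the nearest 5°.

true dip 56°, dip direction 260°

The two traces are lines in the plane: v₁ = (sin 255°·cos 56°, cos 255°·cos 56°, −sin 56°), v₂ = (sin 290°·cos 52°, cos 290°·cos 52°, −sin 52°).
Cross product v₁ × v₂ gives the pole to the plane: n ∝ (-0.289, -0.054, 0.197).
tan δ = √(n_x²+n_y²)/n_z = 0.294/0.197, so δ = 56.1°.
The horizontal component of n points toward azimuth atan2(n_x, n_y) = 259°, the dip direction.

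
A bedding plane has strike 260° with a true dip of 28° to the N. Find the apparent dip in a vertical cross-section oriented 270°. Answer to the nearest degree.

5°

Angle between strike (260°) and section (270°): β = 10°.
tan α = tan 28° × sin 10° = 0.5317 × 0.1736 = 0.0923
α = arctan(0.0923) = 5.28°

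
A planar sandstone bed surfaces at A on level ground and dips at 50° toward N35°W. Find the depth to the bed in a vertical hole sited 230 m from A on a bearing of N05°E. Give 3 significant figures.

210 m

The hole lies 40° from the dip direction, so the down-dip offset is 230 × cos 40° = 176.19 m.
Depth = down-dip offset × tan(dip) = 176.19 × tan 50° = 176.19 × 1.1918
Depth = 209.98 m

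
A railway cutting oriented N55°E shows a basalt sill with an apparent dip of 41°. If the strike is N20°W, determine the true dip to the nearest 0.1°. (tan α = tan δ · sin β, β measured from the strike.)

42.0°

β = acute angle between strike N20°W and section N55°E = 75°.
tan δ = tan α / sin β = tan 41° / sin 75° = 0.8693 / 0.9659 = 0.9000
δ = arctan(0.9000) = 41.99°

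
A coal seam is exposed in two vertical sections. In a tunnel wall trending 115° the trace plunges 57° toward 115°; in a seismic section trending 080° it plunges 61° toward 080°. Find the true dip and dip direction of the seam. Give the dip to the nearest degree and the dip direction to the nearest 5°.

Each apparent-dip line lies in the plane. As unit vectors (x east, y north, z up), v₁ plunges 57°→115° and v₂ plunges 61°→080°.
Cross product v₁ × v₂ gives the pole to the plane: n ∝ (0.272, 0.031, 0.151).
True dip = arccos(n_z / |n|) = arccos(0.4841) = 61.0°.
The horizontal component of n points toward azimuth atan2(n_x, n_y) = 83°, the dip direction.

true dip 61°, dip direction 085°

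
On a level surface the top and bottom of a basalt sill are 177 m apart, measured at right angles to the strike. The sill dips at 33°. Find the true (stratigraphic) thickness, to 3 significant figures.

96.4 m

True thickness t = w · sin(dip) = 177 × sin 33°
t = 177 × 0.5446 = 96.401 m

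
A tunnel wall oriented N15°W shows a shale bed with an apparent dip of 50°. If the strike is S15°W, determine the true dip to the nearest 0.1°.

The section is 30° from the strike.
tan(true dip) = tan 50° / sin 30° = 2.3835
δ = arctan(2.3835) = 67.24°

67.2°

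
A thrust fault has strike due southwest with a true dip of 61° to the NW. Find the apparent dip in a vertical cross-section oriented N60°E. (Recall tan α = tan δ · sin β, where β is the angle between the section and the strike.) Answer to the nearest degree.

25°

The section lies 15° from the strike.
tan(apparent dip) = tan 61° · sin 15° = 0.4669
apparent dip = arctan 0.4669 = 25.03°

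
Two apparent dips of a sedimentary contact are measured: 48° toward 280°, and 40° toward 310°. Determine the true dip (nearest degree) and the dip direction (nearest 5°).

true dip 49°, dip direction 270°

Represent each trace as a vector plunging at its apparent dip toward its trend (east-north-up frame): v₁ = (-0.659, 0.116, -0.743), v₂ = (-0.587, 0.492, -0.643).
The plane normal is n = v₁ × v₂ ∝ (-0.291, -0.013, 0.256).
tan δ = √(n_x²+n_y²)/n_z = 0.292/0.256, so δ = 48.7°.
Dip direction = azimuth of (n_x, n_y) = atan2(-0.291, -0.013) = 268°.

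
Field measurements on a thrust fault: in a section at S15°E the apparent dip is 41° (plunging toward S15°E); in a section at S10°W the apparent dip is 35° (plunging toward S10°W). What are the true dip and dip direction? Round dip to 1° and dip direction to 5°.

true dip 42°, dip direction 150°

Each apparent-dip line lies in the plane. As unit vectors (x east, y north, z up), v₁ plunges 41°→S15°E and v₂ plunges 35°→S10°W.
The plane normal is n = v₁ × v₂ ∝ (0.111, -0.205, 0.261).
Dip δ = arctan(|n_h|/n_z) = arctan(0.233/0.261) = 41.8°.
The horizontal component of n points toward azimuth atan2(n_x, n_y) = 152°, the dip direction.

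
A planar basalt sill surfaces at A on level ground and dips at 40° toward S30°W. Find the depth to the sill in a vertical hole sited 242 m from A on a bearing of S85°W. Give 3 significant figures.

116 m

The hole lies 55° from the dip direction, so the down-dip offset is 242 × cos 55° = 138.81 m.
Depth = down-dip offset × tan(dip) = 138.81 × tan 40° = 138.81 × 0.8391
Depth = 116.47 m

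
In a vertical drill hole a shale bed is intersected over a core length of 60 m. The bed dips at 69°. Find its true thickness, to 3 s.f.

True thickness t = h · cos(dip) = 60 × cos 69°
t = 60 × 0.3584 = 21.502 m

21.5 m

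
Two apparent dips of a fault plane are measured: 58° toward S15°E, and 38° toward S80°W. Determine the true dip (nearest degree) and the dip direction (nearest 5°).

Represent each trace as a vector plunging at its apparent dip toward its trend (east-north-up frame): v₁ = (0.137, -0.512, -0.848), v₂ = (-0.776, -0.137, -0.616).
The plane normal is n = v₁ × v₂ ∝ (-0.199, -0.743, 0.416).
True dip = arccos(n_z / |n|) = arccos(0.4759) = 61.6°.
Dip direction = azimuth of (n_x, n_y) = atan2(-0.199, -0.743) = 195°.

true dip 62°, dip direction 195°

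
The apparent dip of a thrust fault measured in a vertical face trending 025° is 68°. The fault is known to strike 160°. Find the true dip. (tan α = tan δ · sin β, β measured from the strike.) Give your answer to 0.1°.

β = acute angle between strike 160° and section 025° = 45°.
tan(true dip) = tan 68° / sin 45° = 3.5003
δ = arctan(3.5003) = 74.06°

74.1°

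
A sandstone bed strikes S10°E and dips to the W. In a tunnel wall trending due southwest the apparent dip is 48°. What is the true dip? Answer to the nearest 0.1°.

β = acute angle between strike S10°E and section due southwest = 55°.
tan(true dip) = tan 48° / sin 55° = 1.3558
δ = arctan(1.3558) = 53.59°

53.6°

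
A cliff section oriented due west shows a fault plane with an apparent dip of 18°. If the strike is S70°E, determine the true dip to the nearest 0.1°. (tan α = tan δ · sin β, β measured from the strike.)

The section is 20° from the strike.
tan(true dip) = tan 18° / sin 20° = 0.9500
true dip = arctan 0.9500 = 43.53°

43.5°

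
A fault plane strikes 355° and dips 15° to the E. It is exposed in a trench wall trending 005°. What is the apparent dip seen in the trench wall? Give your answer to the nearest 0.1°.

2.7°

The section lies 10° from the strike.
tan α = tan 15° × sin 10° = 0.2679 × 0.1736 = 0.0465
apparent dip = arctan 0.0465 = 2.66°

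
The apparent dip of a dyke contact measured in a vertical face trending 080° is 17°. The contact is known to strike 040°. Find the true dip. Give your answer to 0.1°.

β = acute angle between strike 040° and section 080° = 40°.
tan δ = tan α / sin β = tan 17° / sin 40° = 0.3057 / 0.6428 = 0.4756
δ = arctan(0.4756) = 25.44°

25.4°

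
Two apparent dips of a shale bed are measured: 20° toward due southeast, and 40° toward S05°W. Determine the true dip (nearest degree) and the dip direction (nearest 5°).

true dip 41°, dip direction 200°

The two traces are lines in the plane: v₁ = (sin 135°·cos 20°, cos 135°·cos 20°, −sin 20°), v₂ = (sin 185°·cos 40°, cos 185°·cos 40°, −sin 40°).
Cross product v₁ × v₂ gives the pole to the plane: n ∝ (-0.166, -0.450, 0.551).
Dip δ = arctan(|n_h|/n_z) = arctan(0.480/0.551) = 41.0°.
The horizontal component of n points toward azimuth atan2(n_x, n_y) = 200°, the dip direction.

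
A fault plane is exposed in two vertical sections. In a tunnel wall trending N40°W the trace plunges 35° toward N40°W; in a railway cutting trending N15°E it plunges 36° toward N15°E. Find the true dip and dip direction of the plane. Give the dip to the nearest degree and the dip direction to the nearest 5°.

Each apparent-dip line lies in the plane. As unit vectors (x east, y north, z up), v₁ plunges 35°→N40°W and v₂ plunges 36°→N15°E.
n = v₁ × v₂ = (-0.079, 0.430, 0.543) (taken with n_z > 0).
tan δ = √(n_x²+n_y²)/n_z = 0.437/0.543, so δ = 38.8°.
Dip direction = azimuth of (n_x, n_y) = atan2(-0.079, 0.430) = 350°.

true dip 39°, dip direction 350°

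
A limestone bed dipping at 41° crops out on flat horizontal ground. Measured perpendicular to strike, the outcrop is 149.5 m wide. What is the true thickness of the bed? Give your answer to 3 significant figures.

True thickness t = w · sin(dip) = 149.5 × sin 41°
t = 149.5 × 0.6561 = 98.081 m

98.1 m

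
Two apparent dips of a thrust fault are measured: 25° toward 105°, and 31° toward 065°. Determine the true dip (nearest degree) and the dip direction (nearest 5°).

Each apparent-dip line lies in the plane. As unit vectors (x east, y north, z up), v₁ plunges 25°→105° and v₂ plunges 31°→065°.
n = v₁ × v₂ = (0.274, 0.123, 0.499) (taken with n_z > 0).
tan δ = √(n_x²+n_y²)/n_z = 0.300/0.499, so δ = 31.0°.
The horizontal component of n points toward azimuth atan2(n_x, n_y) = 66°, the dip direction.

true dip 31°, dip direction 065°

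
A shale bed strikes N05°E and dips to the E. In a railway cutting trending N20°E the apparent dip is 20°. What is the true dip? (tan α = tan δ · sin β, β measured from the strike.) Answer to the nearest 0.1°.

54.6°

The section is 15° from the strike.
tan δ = tan α / sin β = tan 20° / sin 15° = 0.3640 / 0.2588 = 1.4063
true dip = arctan 1.4063 = 54.58°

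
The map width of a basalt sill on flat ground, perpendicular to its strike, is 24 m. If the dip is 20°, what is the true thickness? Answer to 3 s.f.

True thickness t = w · sin(dip) = 24 × sin 20°
t = 24 × 0.3420 = 8.208 m

8.21 m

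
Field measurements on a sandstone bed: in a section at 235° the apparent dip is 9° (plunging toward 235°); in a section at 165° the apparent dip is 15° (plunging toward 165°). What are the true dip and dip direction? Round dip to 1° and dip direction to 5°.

The two traces are lines in the plane: v₁ = (sin 235°·cos 9°, cos 235°·cos 9°, −sin 9°), v₂ = (sin 165°·cos 15°, cos 165°·cos 15°, −sin 15°).
n = v₁ × v₂ = (0.001, -0.249, 0.896) (taken with n_z > 0).
Dip δ = arctan(|n_h|/n_z) = arctan(0.249/0.896) = 15.5°.
Dip direction = azimuth of (n_x, n_y) = atan2(0.001, -0.249) = 180°.

true dip 15°, dip direction 180°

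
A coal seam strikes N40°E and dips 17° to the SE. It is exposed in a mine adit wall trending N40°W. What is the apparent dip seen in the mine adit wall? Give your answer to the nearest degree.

17°

The section lies 80° from the strike.
tan(apparent dip) = tan 17° · sin 80° = 0.3011
α = arctan(0.3011) = 16.76°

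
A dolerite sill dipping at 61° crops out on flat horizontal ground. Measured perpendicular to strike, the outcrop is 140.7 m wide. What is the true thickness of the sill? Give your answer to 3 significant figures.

True thickness t = w · sin(dip) = 140.7 × sin 61°
t = 140.7 × 0.8746 = 123.059 m

123 m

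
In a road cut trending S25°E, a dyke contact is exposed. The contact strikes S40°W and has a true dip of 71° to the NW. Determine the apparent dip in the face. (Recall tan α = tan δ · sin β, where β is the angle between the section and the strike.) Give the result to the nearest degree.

69°

The strike is S40°W and the section trends S25°E; the acute angle between them is β = 65°.
tan α = tan 71° × sin 65° = 2.9042 × 0.9063 = 2.6321
α = arctan(2.6321) = 69.20°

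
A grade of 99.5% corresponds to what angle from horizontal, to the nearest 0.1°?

tan θ = 99.5/100 = 0.9950
θ = arctan(0.9950) = 44.86°

44.9°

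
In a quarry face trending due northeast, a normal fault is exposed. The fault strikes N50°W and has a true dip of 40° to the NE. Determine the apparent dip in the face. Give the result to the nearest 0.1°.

39.9°

The strike is N50°W and the section trends due northeast; the acute angle between them is β = 85°.
tan α = tan 40° × sin 85° = 0.8391 × 0.9962 = 0.8359
apparent dip = arctan 0.8359 = 39.89°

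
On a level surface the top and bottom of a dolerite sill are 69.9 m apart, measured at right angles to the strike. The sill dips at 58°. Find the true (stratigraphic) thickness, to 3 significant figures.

59.3 m

True thickness t = w · sin(dip) = 69.9 × sin 58°
t = 69.9 × 0.8480 = 59.279 m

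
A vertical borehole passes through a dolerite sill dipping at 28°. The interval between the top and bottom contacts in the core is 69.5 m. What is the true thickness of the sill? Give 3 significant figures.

True thickness t = h · cos(dip) = 69.5 × cos 28°
t = 69.5 × 0.8829 = 61.365 m

61.4 m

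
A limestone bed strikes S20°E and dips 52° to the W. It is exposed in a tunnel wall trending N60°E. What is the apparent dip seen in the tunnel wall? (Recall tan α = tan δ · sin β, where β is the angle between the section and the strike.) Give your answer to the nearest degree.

52°

The strike is S20°E and the section trends N60°E; the acute angle between them is β = 80°.
tan(apparent dip) = tan 52° · sin 80° = 1.2605
apparent dip = arctan 1.2605 = 51.57°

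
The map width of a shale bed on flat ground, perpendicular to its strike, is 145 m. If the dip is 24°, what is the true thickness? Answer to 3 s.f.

True thickness t = w · sin(dip) = 145 × sin 24°
t = 145 × 0.4067 = 58.977 m

59.0 m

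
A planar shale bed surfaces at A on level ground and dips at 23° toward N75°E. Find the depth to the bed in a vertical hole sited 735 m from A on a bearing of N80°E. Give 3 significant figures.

311 m

The hole lies 5° from the dip direction, so the down-dip offset is 735 × cos 5° = 732.20 m.
Depth = down-dip offset × tan(dip) = 732.20 × tan 23° = 732.20 × 0.4245
Depth = 310.80 m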